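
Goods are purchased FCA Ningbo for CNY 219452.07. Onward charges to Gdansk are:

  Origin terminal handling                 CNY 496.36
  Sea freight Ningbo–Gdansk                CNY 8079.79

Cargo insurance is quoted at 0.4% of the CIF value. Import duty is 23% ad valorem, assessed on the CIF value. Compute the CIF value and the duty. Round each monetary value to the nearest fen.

Let C be the CIF value. C = FCA price + pre-shipment costs + freight + 0.4% × C
C − 0.4% × C = 219452.07 + 496.36 + 8079.79
0.996 × C = 228028.22
C = 228028.22 / 0.996 = 228944.00
Insurance premium = 0.4% × 228944.00 = 915.78
Import duty = 228944.00 × 23% = 52657.12

CIF value: CNY 228944.00; import duty: CNY 52657.12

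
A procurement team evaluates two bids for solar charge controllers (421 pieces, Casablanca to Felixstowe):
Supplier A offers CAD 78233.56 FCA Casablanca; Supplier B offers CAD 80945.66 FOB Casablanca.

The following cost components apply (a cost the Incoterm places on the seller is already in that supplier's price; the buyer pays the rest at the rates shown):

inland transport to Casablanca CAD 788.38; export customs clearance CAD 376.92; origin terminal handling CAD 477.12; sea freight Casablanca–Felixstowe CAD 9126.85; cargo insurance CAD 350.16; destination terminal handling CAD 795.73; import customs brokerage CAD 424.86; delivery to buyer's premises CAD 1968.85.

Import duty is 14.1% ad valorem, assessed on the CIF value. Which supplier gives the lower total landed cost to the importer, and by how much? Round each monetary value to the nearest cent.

Supplier A is cheaper by CAD 2550.12

Supplier A (FCA):
CIF value = FCA price + origin terminal + freight + insurance = 78233.56 + 477.12 + 9126.85 + 350.16 = 88187.69
Import duty = 88187.69 × 14.1% = 12434.46
Buyer bears (A): 477.12 + 9126.85 + 350.16 + 795.73 + 424.86 + 1968.85 = 13143.57
Landed cost (A) = invoice 78233.56 + 13143.57 + duty 12434.46 = 103811.59
Supplier B (FOB):
CIF value = FOB price + freight + insurance = 80945.66 + 9126.85 + 350.16 = 90422.67
Import duty = 90422.67 × 14.1% = 12749.60
Buyer bears (B): 9126.85 + 350.16 + 795.73 + 424.86 + 1968.85 = 12666.45
Landed cost (B) = invoice 80945.66 + 12666.45 + duty 12749.60 = 106361.71
Difference = |103811.59 − 106361.71| = 2550.12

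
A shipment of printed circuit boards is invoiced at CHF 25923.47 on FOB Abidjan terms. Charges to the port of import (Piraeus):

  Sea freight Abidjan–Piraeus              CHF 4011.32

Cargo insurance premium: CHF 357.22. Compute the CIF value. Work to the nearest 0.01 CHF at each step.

CIF value: CHF 30292.01

CIF = FOB price + freight + insurance
CIF = 25923.47 + 4011.32 + 357.22 = 30292.01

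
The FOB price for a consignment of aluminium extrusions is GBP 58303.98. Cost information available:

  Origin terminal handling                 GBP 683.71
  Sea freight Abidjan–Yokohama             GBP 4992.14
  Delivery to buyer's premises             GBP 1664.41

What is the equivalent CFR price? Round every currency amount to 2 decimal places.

Not relevant to the conversion: origin terminal — on the seller under both FOB and CFR; already in the FOB price and stays in the CFR price. delivery — on the buyer under both terms; not part of either seller's price.
From FOB to CFR, the seller additionally bears: freight.
CFR price = 58303.98 + 4992.14 = 63296.12

CFR price: GBP 63296.12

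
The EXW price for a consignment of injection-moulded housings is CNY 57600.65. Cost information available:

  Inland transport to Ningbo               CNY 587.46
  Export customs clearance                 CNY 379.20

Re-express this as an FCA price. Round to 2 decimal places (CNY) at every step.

FCA price: CNY 58567.31

From EXW to FCA, the seller additionally bears: inland to port, export clearance.
FCA price = 57600.65 + 587.46 + 379.20 = 58567.31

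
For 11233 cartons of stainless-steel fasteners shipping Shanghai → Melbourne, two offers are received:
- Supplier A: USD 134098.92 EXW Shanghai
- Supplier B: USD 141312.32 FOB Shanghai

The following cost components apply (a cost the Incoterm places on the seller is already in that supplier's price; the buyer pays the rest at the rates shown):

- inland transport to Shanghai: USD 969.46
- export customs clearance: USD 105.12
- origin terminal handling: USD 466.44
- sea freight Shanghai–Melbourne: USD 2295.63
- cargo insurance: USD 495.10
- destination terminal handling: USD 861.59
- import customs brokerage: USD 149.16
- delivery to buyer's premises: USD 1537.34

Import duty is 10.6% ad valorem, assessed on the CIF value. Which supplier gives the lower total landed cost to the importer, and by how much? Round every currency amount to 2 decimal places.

Supplier A is cheaper by USD 6273.65

Supplier A (EXW):
CIF value = EXW price + inland to port + export clearance + origin terminal + freight + insurance = 134098.92 + 969.46 + 105.12 + 466.44 + 2295.63 + 495.10 = 138430.67
Import duty = 138430.67 × 10.6% = 14673.65
Buyer bears (A): 969.46 + 105.12 + 466.44 + 2295.63 + 495.10 + 861.59 + 149.16 + 1537.34 = 6879.84
Landed cost (A) = invoice 134098.92 + 6879.84 + duty 14673.65 = 155652.41
Supplier B (FOB):
CIF value = FOB price + freight + insurance = 141312.32 + 2295.63 + 495.10 = 144103.05
Import duty = 144103.05 × 10.6% = 15274.92
Buyer bears (B): 2295.63 + 495.10 + 861.59 + 149.16 + 1537.34 = 5338.82
Landed cost (B) = invoice 141312.32 + 5338.82 + duty 15274.92 = 161926.06
Difference = |155652.41 − 161926.06| = 6273.65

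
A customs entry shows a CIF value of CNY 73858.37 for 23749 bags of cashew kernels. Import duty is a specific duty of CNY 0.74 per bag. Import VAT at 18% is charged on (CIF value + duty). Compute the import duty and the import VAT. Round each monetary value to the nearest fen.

Import duty: CNY 17574.26; import VAT: CNY 16457.87

Import duty = 23749 × 0.74 = 17574.26
VAT base = CIF + duty = 73858.37 + 17574.26 = 91432.63
Import VAT = 91432.63 × 18% = 16457.87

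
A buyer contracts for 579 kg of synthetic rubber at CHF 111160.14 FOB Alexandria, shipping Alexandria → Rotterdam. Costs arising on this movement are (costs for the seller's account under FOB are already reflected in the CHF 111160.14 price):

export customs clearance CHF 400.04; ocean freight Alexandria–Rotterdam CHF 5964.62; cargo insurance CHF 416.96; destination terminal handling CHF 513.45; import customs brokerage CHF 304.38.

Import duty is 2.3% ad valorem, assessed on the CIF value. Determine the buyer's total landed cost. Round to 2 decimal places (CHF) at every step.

FOB: the seller bears costs until goods are on board at the origin port; the buyer bears freight, insurance and all costs thereafter.
Already in the invoice (seller's account under FOB): export clearance — exclude.
CIF value = FOB price + freight + insurance = 111160.14 + 5964.62 + 416.96 = 117541.72
Import duty = 117541.72 × 2.3% = 2703.46
Buyer bears: freight 5964.62 + insurance 416.96 + destination terminal 513.45 + brokerage 304.38 + duty 2703.46 = 9902.87
Landed cost = invoice 111160.14 + 9902.87 = 121063.01

Total landed cost: CHF 121063.01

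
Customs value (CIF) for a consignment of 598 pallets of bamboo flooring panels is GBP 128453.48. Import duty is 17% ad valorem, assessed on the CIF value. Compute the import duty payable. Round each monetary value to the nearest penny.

Import duty = 128453.48 × 17% = 21837.09

Import duty: GBP 21837.09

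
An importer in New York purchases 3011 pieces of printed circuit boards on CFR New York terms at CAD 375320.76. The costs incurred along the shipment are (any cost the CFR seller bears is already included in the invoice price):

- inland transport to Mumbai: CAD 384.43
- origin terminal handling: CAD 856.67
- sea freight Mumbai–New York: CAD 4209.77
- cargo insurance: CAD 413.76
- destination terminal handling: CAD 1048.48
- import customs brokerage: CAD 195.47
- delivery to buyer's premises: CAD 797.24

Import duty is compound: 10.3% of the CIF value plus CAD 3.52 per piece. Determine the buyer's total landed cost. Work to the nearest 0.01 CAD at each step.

Total landed cost: CAD 427075.09

CFR: the seller pays costs through ocean freight to the destination port, but not insurance.
Already in the invoice (seller's account under CFR): inland to port, origin terminal, freight — exclude.
CIF value = CFR price + insurance = 375320.76 + 413.76 = 375734.52
Ad valorem component: 375734.52 × 10.3% = 38700.66
Specific component: 3011 × 3.52 = 10598.72
Import duty = 38700.66 + 10598.72 = 49299.38
Buyer bears: insurance 413.76 + destination terminal 1048.48 + brokerage 195.47 + delivery 797.24 + duty 49299.38 = 51754.33
Landed cost = invoice 375320.76 + 51754.33 = 427075.09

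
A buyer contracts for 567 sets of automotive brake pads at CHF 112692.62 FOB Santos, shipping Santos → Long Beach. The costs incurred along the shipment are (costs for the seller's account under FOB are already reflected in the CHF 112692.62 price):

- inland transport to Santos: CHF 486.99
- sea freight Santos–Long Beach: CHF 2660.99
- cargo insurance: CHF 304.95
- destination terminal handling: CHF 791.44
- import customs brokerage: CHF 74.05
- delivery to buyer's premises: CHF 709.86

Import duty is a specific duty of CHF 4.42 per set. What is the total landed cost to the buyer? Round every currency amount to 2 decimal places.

FOB: the seller bears costs until goods are on board at the origin port; the buyer bears freight, insurance and all costs thereafter.
Already in the invoice (seller's account under FOB): inland to port — exclude.
CIF value = FOB price + freight + insurance = 112692.62 + 2660.99 + 304.95 = 115658.56
Import duty = 567 × 4.42 = 2506.14
Buyer bears: freight 2660.99 + insurance 304.95 + destination terminal 791.44 + brokerage 74.05 + delivery 709.86 + duty 2506.14 = 7047.43
Landed cost = invoice 112692.62 + 7047.43 = 119740.05

Total landed cost: CHF 119740.05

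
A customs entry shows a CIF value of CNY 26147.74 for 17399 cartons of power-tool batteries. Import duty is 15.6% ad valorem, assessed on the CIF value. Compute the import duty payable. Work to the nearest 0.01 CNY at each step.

Import duty: CNY 4079.05

Import duty = 26147.74 × 15.6% = 4079.05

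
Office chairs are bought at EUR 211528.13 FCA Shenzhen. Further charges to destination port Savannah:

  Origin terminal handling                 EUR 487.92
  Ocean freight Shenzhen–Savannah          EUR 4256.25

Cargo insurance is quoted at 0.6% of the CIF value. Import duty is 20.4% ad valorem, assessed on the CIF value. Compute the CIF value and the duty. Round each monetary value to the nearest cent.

CIF value: EUR 217577.77; import duty: EUR 44385.87

Let C be the CIF value. C = FCA price + pre-shipment costs + freight + 0.6% × C
C − 0.6% × C = 211528.13 + 487.92 + 4256.25
0.994 × C = 216272.30
C = 216272.30 / 0.994 = 217577.77
Insurance premium = 0.6% × 217577.77 = 1305.47
Import duty = 217577.77 × 20.4% = 44385.87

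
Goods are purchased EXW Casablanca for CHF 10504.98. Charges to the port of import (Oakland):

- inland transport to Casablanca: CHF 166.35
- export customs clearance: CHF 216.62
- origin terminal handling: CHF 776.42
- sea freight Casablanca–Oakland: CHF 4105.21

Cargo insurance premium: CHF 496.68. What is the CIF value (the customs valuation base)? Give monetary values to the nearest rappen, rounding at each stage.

CIF value: CHF 16266.26

CIF = EXW price + pre-shipment costs + freight + insurance
CIF = 10504.98 + 166.35 + 216.62 + 776.42 + 4105.21 + 496.68 = 16266.26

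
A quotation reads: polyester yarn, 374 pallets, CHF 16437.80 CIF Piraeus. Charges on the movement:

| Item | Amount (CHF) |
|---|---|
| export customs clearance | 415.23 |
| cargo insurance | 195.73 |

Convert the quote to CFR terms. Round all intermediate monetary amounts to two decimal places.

Not relevant to the conversion: export clearance — on the seller under both CIF and CFR; already in the CIF price and stays in the CFR price.
From CIF to CFR, the seller no longer bears: insurance.
CFR price = 16437.80 − 195.73 = 16242.07

CFR price: CHF 16242.07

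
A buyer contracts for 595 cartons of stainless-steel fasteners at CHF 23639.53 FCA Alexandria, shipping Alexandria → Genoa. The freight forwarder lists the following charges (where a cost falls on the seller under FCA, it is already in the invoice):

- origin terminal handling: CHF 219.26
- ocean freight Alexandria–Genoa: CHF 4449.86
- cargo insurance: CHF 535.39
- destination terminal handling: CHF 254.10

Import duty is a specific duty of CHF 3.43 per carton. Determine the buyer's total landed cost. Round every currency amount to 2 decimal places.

Total landed cost: CHF 31138.99

FCA: the seller delivers export-cleared goods to the carrier; the buyer bears costs from that point.
CIF value = FCA price + origin terminal + freight + insurance = 23639.53 + 219.26 + 4449.86 + 535.39 = 28844.04
Import duty = 595 × 3.43 = 2040.85
Buyer bears: origin terminal 219.26 + freight 4449.86 + insurance 535.39 + destination terminal 254.10 + duty 2040.85 = 7499.46
Landed cost = invoice 23639.53 + 7499.46 = 31138.99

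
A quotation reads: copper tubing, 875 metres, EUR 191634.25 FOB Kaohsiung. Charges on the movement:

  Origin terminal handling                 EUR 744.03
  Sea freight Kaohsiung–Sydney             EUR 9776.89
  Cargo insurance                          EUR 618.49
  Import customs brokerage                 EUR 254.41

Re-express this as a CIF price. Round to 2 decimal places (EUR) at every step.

CIF price: EUR 202029.63

Not relevant to the conversion: origin terminal — on the seller under both FOB and CIF; already in the FOB price and stays in the CIF price. brokerage — on the buyer under both terms; not part of either seller's price.
From FOB to CIF, the seller additionally bears: freight, insurance.
CIF price = 191634.25 + 9776.89 + 618.49 = 202029.63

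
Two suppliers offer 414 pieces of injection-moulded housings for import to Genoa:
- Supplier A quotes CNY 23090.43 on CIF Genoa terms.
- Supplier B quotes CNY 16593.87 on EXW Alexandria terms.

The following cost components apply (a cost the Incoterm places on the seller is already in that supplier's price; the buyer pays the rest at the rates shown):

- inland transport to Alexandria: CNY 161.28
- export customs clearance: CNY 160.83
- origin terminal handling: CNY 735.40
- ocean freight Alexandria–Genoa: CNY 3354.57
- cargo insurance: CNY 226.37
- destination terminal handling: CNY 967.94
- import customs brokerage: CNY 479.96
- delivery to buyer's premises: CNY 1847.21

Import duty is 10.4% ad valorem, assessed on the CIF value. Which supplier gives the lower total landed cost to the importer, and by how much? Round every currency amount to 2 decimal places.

Supplier B is cheaper by CNY 2051.35

Supplier A (CIF):
The CIF price already equals the CIF value: 23090.43
Import duty = 23090.43 × 10.4% = 2401.40
Buyer bears (A): 967.94 + 479.96 + 1847.21 = 3295.11
Landed cost (A) = invoice 23090.43 + 3295.11 + duty 2401.40 = 28786.94
Supplier B (EXW):
CIF value = EXW price + inland to port + export clearance + origin terminal + freight + insurance = 16593.87 + 161.28 + 160.83 + 735.40 + 3354.57 + 226.37 = 21232.32
Import duty = 21232.32 × 10.4% = 2208.16
Buyer bears (B): 161.28 + 160.83 + 735.40 + 3354.57 + 226.37 + 967.94 + 479.96 + 1847.21 = 7933.56
Landed cost (B) = invoice 16593.87 + 7933.56 + duty 2208.16 = 26735.59
Difference = |28786.94 − 26735.59| = 2051.35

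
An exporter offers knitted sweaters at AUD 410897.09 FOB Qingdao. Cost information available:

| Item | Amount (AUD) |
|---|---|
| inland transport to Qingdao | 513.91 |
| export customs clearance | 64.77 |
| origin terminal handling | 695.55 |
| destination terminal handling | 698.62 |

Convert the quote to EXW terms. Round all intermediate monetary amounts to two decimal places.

Not relevant to the conversion: destination terminal — on the buyer under both terms; not part of either seller's price.
From FOB to EXW, the seller no longer bears: inland to port, export clearance, origin terminal.
EXW price = 410897.09 − 513.91 − 64.77 − 695.55 = 409622.86

EXW price: AUD 409622.86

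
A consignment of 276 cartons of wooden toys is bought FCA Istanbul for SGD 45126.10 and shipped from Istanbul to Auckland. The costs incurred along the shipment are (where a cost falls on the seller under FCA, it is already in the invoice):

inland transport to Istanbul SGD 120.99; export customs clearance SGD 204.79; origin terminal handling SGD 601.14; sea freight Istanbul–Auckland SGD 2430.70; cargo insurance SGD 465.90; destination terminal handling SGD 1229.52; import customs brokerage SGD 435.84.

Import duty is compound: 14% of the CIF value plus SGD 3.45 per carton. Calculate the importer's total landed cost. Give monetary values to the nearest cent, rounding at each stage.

FCA: the seller delivers export-cleared goods to the carrier; the buyer bears costs from that point.
Already in the invoice (seller's account under FCA): inland to port, export clearance — exclude.
CIF value = FCA price + origin terminal + freight + insurance = 45126.10 + 601.14 + 2430.70 + 465.90 = 48623.84
Ad valorem component: 48623.84 × 14% = 6807.34
Specific component: 276 × 3.45 = 952.20
Import duty = 6807.34 + 952.20 = 7759.54
Buyer bears: origin terminal 601.14 + freight 2430.70 + insurance 465.90 + destination terminal 1229.52 + brokerage 435.84 + duty 7759.54 = 12922.64
Landed cost = invoice 45126.10 + 12922.64 = 58048.74

Total landed cost: SGD 58048.74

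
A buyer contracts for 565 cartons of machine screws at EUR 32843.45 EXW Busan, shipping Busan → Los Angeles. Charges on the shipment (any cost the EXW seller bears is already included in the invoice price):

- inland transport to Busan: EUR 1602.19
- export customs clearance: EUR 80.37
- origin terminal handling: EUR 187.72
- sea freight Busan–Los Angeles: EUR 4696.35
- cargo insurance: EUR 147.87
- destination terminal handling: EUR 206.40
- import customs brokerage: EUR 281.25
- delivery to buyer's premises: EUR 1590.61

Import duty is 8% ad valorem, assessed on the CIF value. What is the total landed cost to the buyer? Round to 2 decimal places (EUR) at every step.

EXW: the seller makes goods available at their premises; the buyer bears all onward costs.
CIF value = EXW price + inland to port + export clearance + origin terminal + freight + insurance = 32843.45 + 1602.19 + 80.37 + 187.72 + 4696.35 + 147.87 = 39557.95
Import duty = 39557.95 × 8% = 3164.64
Buyer bears: inland to port 1602.19 + export clearance 80.37 + origin terminal 187.72 + freight 4696.35 + insurance 147.87 + destination terminal 206.40 + brokerage 281.25 + delivery 1590.61 + duty 3164.64 = 11957.40
Landed cost = invoice 32843.45 + 11957.40 = 44800.85

Total landed cost: EUR 44800.85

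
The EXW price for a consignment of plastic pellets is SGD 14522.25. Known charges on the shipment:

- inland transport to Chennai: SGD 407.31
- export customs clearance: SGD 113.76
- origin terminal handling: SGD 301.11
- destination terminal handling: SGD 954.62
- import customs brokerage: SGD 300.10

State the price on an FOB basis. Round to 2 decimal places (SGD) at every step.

FOB price: SGD 15344.43

Not relevant to the conversion: brokerage, destination terminal — on the buyer under both terms; not part of either seller's price.
From EXW to FOB, the seller additionally bears: inland to port, export clearance, origin terminal.
FOB price = 14522.25 + 407.31 + 113.76 + 301.11 = 15344.43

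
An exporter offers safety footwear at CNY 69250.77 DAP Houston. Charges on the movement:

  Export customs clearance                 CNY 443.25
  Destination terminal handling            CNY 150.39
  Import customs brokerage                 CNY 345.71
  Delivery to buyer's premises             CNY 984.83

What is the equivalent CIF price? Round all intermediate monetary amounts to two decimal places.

Not relevant to the conversion: export clearance — on the seller under both DAP and CIF; already in the DAP price and stays in the CIF price. brokerage — on the buyer under both terms; not part of either seller's price.
From DAP to CIF, the seller no longer bears: destination terminal, delivery.
CIF price = 69250.77 − 150.39 − 984.83 = 68115.55

CIF price: CNY 68115.55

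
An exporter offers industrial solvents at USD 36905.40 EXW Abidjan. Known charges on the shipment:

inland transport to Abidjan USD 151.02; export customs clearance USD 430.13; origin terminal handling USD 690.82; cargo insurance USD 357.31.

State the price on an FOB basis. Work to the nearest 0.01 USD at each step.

Not relevant to the conversion: insurance — on the buyer under both terms; not part of either seller's price.
From EXW to FOB, the seller additionally bears: inland to port, export clearance, origin terminal.
FOB price = 36905.40 + 151.02 + 430.13 + 690.82 = 38177.37

FOB price: USD 38177.37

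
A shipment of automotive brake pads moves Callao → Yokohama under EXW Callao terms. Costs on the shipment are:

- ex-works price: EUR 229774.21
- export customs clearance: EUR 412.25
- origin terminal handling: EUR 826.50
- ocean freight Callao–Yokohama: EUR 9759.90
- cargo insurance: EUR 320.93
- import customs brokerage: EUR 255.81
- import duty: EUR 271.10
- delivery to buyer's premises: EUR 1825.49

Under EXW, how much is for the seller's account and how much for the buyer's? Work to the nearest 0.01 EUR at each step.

Seller: EUR 229774.21; buyer: EUR 13671.98

EXW: the seller makes goods available at their premises; the buyer bears all onward costs.
Seller's account: goods 229774.21 = 229774.21
Buyer's account: export clearance 412.25 + origin terminal 826.50 + freight 9759.90 + insurance 320.93 + brokerage 255.81 + duty 271.10 + delivery 1825.49 = 13671.98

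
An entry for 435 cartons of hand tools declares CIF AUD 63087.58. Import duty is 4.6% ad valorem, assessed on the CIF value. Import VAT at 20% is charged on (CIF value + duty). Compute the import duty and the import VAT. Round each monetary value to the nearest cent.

Import duty: AUD 2902.03; import VAT: AUD 13197.92

Import duty = 63087.58 × 4.6% = 2902.03
VAT base = CIF + duty = 63087.58 + 2902.03 = 65989.61
Import VAT = 65989.61 × 20% = 13197.92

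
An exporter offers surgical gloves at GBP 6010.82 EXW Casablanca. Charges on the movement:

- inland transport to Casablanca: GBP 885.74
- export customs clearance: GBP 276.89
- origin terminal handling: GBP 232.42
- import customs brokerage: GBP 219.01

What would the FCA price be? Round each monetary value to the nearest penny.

Not relevant to the conversion: origin terminal, brokerage — on the buyer under both terms; not part of either seller's price.
From EXW to FCA, the seller additionally bears: inland to port, export clearance.
FCA price = 6010.82 + 885.74 + 276.89 = 7173.45

FCA price: GBP 7173.45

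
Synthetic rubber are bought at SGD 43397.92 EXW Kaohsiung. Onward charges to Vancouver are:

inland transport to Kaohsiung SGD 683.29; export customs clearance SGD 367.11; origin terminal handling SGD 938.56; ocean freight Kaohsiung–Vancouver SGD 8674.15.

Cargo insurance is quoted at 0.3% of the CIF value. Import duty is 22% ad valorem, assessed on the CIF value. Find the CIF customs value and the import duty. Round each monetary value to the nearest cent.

CIF value: SGD 54223.70; import duty: SGD 11929.21

Let C be the CIF value. C = EXW price + pre-shipment costs + freight + 0.3% × C
C − 0.3% × C = 43397.92 + 683.29 + 367.11 + 938.56 + 8674.15
0.997 × C = 54061.03
C = 54061.03 / 0.997 = 54223.70
Insurance premium = 0.3% × 54223.70 = 162.67
Import duty = 54223.70 × 22% = 11929.21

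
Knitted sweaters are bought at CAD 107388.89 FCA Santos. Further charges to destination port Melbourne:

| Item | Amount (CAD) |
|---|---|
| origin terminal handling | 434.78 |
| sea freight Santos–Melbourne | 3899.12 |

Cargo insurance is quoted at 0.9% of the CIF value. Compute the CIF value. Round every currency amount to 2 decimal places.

CIF value: CAD 112737.43

Let C be the CIF value. C = FCA price + pre-shipment costs + freight + 0.9% × C
C − 0.9% × C = 107388.89 + 434.78 + 3899.12
0.991 × C = 111722.79
C = 111722.79 / 0.991 = 112737.43
Insurance premium = 0.9% × 112737.43 = 1014.64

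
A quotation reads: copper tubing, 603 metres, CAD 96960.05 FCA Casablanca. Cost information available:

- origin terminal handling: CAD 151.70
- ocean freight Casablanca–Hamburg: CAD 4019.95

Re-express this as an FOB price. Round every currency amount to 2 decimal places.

Not relevant to the conversion: freight — on the buyer under both terms; not part of either seller's price.
From FCA to FOB, the seller additionally bears: origin terminal.
FOB price = 96960.05 + 151.70 = 97111.75

FOB price: CAD 97111.75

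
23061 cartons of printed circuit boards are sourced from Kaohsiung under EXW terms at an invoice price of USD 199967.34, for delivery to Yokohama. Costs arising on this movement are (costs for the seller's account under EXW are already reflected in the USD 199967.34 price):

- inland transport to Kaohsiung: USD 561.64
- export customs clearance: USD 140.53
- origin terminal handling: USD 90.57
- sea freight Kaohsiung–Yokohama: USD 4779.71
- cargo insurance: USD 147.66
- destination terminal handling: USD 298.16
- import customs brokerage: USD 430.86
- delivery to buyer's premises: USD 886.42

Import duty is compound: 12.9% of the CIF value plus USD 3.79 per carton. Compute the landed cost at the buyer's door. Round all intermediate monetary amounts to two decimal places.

EXW: the seller makes goods available at their premises; the buyer bears all onward costs.
CIF value = EXW price + inland to port + export clearance + origin terminal + freight + insurance = 199967.34 + 561.64 + 140.53 + 90.57 + 4779.71 + 147.66 = 205687.45
Ad valorem component: 205687.45 × 12.9% = 26533.68
Specific component: 23061 × 3.79 = 87401.19
Import duty = 26533.68 + 87401.19 = 113934.87
Buyer bears: inland to port 561.64 + export clearance 140.53 + origin terminal 90.57 + freight 4779.71 + insurance 147.66 + destination terminal 298.16 + brokerage 430.86 + delivery 886.42 + duty 113934.87 = 121270.42
Landed cost = invoice 199967.34 + 121270.42 = 321237.76

Total landed cost: USD 321237.76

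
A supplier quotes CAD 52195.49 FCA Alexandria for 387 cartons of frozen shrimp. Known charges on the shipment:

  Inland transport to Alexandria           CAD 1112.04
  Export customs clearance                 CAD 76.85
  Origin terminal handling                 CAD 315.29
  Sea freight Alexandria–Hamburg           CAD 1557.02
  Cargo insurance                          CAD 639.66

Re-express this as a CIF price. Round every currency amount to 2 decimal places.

CIF price: CAD 54707.46

Not relevant to the conversion: inland to port, export clearance — on the seller under both FCA and CIF; already in the FCA price and stays in the CIF price.
From FCA to CIF, the seller additionally bears: origin terminal, freight, insurance.
CIF price = 52195.49 + 315.29 + 1557.02 + 639.66 = 54707.46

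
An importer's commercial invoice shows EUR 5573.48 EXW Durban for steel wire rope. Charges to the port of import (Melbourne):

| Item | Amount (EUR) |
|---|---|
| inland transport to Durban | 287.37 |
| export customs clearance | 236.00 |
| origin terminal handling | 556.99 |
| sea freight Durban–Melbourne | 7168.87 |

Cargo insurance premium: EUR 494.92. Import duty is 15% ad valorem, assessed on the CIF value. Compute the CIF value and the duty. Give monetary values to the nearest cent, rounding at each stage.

CIF value: EUR 14317.63; import duty: EUR 2147.64

CIF = EXW price + pre-shipment costs + freight + insurance
CIF = 5573.48 + 287.37 + 236.00 + 556.99 + 7168.87 + 494.92 = 14317.63
Import duty = 14317.63 × 15% = 2147.64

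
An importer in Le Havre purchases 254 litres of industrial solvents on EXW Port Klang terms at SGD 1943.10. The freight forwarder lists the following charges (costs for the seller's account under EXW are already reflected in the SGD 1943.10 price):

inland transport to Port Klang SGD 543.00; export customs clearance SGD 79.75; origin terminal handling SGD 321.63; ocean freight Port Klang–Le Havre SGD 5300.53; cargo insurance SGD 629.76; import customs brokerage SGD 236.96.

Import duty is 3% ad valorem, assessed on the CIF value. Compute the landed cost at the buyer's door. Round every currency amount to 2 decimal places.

EXW: the seller makes goods available at their premises; the buyer bears all onward costs.
CIF value = EXW price + inland to port + export clearance + origin terminal + freight + insurance = 1943.10 + 543.00 + 79.75 + 321.63 + 5300.53 + 629.76 = 8817.77
Import duty = 8817.77 × 3% = 264.53
Buyer bears: inland to port 543.00 + export clearance 79.75 + origin terminal 321.63 + freight 5300.53 + insurance 629.76 + brokerage 236.96 + duty 264.53 = 7376.16
Landed cost = invoice 1943.10 + 7376.16 = 9319.26

Total landed cost: SGD 9319.26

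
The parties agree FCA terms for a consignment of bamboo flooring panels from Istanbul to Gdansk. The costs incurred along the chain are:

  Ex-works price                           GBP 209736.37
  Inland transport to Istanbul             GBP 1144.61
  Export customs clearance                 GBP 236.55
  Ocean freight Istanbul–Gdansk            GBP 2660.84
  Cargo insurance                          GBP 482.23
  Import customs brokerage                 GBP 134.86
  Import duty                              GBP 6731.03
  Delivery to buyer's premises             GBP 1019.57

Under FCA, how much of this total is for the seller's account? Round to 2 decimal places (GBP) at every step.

Seller's account: GBP 211117.53

FCA: the seller delivers export-cleared goods to the carrier; the buyer bears costs from that point.
Seller's account: goods 209736.37 + inland to port 1144.61 + export clearance 236.55 = 211117.53
Buyer's account: freight 2660.84 + insurance 482.23 + brokerage 134.86 + duty 6731.03 + delivery 1019.57 = 11028.53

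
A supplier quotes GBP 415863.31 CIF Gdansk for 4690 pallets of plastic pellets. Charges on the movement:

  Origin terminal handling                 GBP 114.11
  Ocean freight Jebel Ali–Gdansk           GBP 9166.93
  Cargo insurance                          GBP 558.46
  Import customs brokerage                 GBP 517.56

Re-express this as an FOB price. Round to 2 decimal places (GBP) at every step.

FOB price: GBP 406137.92

Not relevant to the conversion: origin terminal — on the seller under both CIF and FOB; already in the CIF price and stays in the FOB price. brokerage — on the buyer under both terms; not part of either seller's price.
From CIF to FOB, the seller no longer bears: freight, insurance.
FOB price = 415863.31 − 9166.93 − 558.46 = 406137.92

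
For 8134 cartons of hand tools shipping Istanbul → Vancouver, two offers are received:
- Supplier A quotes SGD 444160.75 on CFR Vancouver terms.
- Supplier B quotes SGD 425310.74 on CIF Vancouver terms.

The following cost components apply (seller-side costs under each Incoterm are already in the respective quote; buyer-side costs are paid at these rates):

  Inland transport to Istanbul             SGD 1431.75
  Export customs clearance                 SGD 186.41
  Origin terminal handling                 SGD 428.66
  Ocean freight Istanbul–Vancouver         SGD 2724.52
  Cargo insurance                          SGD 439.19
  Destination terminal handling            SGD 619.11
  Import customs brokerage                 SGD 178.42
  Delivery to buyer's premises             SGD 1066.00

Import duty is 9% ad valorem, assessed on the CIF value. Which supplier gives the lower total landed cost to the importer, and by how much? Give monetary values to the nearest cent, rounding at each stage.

Supplier B is cheaper by SGD 21025.22

Supplier A (CFR):
CIF value = CFR price + insurance = 444160.75 + 439.19 = 444599.94
Import duty = 444599.94 × 9% = 40013.99
Buyer bears (A): 439.19 + 619.11 + 178.42 + 1066.00 = 2302.72
Landed cost (A) = invoice 444160.75 + 2302.72 + duty 40013.99 = 486477.46
Supplier B (CIF):
The CIF price already equals the CIF value: 425310.74
Import duty = 425310.74 × 9% = 38277.97
Buyer bears (B): 619.11 + 178.42 + 1066.00 = 1863.53
Landed cost (B) = invoice 425310.74 + 1863.53 + duty 38277.97 = 465452.24
Difference = |486477.46 − 465452.24| = 21025.22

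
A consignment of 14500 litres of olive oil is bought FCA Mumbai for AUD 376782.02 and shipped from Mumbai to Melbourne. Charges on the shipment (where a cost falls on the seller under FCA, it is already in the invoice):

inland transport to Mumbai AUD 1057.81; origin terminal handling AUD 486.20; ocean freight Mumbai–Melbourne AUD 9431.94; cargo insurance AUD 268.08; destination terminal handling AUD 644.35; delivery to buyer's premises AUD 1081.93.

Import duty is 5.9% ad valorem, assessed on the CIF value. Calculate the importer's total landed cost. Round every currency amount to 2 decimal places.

FCA: the seller delivers export-cleared goods to the carrier; the buyer bears costs from that point.
Already in the invoice (seller's account under FCA): inland to port — exclude.
CIF value = FCA price + origin terminal + freight + insurance = 376782.02 + 486.20 + 9431.94 + 268.08 = 386968.24
Import duty = 386968.24 × 5.9% = 22831.13
Buyer bears: origin terminal 486.20 + freight 9431.94 + insurance 268.08 + destination terminal 644.35 + delivery 1081.93 + duty 22831.13 = 34743.63
Landed cost = invoice 376782.02 + 34743.63 = 411525.65

Total landed cost: AUD 411525.65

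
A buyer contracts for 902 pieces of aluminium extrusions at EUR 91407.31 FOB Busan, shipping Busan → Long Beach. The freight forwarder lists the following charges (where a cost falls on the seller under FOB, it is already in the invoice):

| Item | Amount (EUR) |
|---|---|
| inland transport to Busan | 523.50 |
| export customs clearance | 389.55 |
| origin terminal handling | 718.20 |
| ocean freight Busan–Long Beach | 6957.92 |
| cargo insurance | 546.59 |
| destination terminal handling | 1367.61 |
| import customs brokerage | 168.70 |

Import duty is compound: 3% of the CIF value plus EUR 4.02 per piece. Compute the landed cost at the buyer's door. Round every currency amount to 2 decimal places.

Total landed cost: EUR 107041.52

FOB: the seller bears costs until goods are on board at the origin port; the buyer bears freight, insurance and all costs thereafter.
Already in the invoice (seller's account under FOB): inland to port, export clearance, origin terminal — exclude.
CIF value = FOB price + freight + insurance = 91407.31 + 6957.92 + 546.59 = 98911.82
Ad valorem component: 98911.82 × 3% = 2967.35
Specific component: 902 × 4.02 = 3626.04
Import duty = 2967.35 + 3626.04 = 6593.39
Buyer bears: freight 6957.92 + insurance 546.59 + destination terminal 1367.61 + brokerage 168.70 + duty 6593.39 = 15634.21
Landed cost = invoice 91407.31 + 15634.21 = 107041.52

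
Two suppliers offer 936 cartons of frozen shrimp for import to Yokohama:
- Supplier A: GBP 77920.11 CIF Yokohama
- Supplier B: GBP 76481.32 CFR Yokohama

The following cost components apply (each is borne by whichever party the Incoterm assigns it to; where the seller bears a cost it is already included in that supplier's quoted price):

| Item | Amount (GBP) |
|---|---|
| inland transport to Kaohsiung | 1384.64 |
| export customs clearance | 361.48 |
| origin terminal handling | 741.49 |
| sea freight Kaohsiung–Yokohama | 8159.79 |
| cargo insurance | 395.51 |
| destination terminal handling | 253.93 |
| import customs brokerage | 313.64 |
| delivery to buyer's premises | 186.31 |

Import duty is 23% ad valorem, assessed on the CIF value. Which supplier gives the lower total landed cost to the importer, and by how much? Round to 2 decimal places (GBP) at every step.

Supplier B is cheaper by GBP 1283.24

Supplier A (CIF):
The CIF price already equals the CIF value: 77920.11
Import duty = 77920.11 × 23% = 17921.63
Buyer bears (A): 253.93 + 313.64 + 186.31 = 753.88
Landed cost (A) = invoice 77920.11 + 753.88 + duty 17921.63 = 96595.62
Supplier B (CFR):
CIF value = CFR price + insurance = 76481.32 + 395.51 = 76876.83
Import duty = 76876.83 × 23% = 17681.67
Buyer bears (B): 395.51 + 253.93 + 313.64 + 186.31 = 1149.39
Landed cost (B) = invoice 76481.32 + 1149.39 + duty 17681.67 = 95312.38
Difference = |96595.62 − 95312.38| = 1283.24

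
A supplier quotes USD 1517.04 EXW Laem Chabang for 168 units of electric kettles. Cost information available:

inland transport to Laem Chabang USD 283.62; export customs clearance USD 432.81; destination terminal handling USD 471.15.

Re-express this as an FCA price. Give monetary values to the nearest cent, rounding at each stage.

Not relevant to the conversion: destination terminal — on the buyer under both terms; not part of either seller's price.
From EXW to FCA, the seller additionally bears: inland to port, export clearance.
FCA price = 1517.04 + 283.62 + 432.81 = 2233.47

FCA price: USD 2233.47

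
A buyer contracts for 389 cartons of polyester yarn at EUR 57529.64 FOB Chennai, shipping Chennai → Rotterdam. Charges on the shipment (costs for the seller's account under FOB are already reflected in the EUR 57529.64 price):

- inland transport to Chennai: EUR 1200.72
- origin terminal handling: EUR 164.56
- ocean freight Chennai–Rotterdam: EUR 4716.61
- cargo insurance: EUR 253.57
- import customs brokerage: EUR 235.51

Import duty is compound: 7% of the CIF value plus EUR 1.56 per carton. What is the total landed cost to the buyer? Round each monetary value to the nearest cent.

FOB: the seller bears costs until goods are on board at the origin port; the buyer bears freight, insurance and all costs thereafter.
Already in the invoice (seller's account under FOB): inland to port, origin terminal — exclude.
CIF value = FOB price + freight + insurance = 57529.64 + 4716.61 + 253.57 = 62499.82
Ad valorem component: 62499.82 × 7% = 4374.99
Specific component: 389 × 1.56 = 606.84
Import duty = 4374.99 + 606.84 = 4981.83
Buyer bears: freight 4716.61 + insurance 253.57 + brokerage 235.51 + duty 4981.83 = 10187.52
Landed cost = invoice 57529.64 + 10187.52 = 67717.16

Total landed cost: EUR 67717.16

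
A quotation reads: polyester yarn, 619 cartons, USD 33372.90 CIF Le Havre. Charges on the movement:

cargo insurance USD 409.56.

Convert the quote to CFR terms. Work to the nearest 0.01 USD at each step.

From CIF to CFR, the seller no longer bears: insurance.
CFR price = 33372.90 − 409.56 = 32963.34

CFR price: USD 32963.34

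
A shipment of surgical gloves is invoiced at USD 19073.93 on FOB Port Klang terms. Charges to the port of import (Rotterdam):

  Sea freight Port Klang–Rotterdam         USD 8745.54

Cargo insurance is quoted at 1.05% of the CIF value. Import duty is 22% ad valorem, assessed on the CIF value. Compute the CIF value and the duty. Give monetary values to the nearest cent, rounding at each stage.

CIF value: USD 28114.67; import duty: USD 6185.23

Let C be the CIF value. C = FOB price + freight + 1.05% × C
C − 1.05% × C = 19073.93 + 8745.54
0.9895 × C = 27819.47
C = 27819.47 / 0.9895 = 28114.67
Insurance premium = 1.05% × 28114.67 = 295.20
Import duty = 28114.67 × 22% = 6185.23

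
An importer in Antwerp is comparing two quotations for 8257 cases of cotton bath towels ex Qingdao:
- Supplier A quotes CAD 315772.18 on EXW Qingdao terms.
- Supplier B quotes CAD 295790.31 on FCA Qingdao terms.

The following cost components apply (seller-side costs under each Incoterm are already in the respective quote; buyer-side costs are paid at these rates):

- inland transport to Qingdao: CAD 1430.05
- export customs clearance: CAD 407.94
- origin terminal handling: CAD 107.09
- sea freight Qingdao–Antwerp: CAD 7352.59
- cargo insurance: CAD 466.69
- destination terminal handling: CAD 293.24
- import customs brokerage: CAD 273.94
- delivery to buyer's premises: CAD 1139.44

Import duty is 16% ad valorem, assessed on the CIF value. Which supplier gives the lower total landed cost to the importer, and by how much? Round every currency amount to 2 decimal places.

Supplier A (EXW):
CIF value = EXW price + inland to port + export clearance + origin terminal + freight + insurance = 315772.18 + 1430.05 + 407.94 + 107.09 + 7352.59 + 466.69 = 325536.54
Import duty = 325536.54 × 16% = 52085.85
Buyer bears (A): 1430.05 + 407.94 + 107.09 + 7352.59 + 466.69 + 293.24 + 273.94 + 1139.44 = 11470.98
Landed cost (A) = invoice 315772.18 + 11470.98 + duty 52085.85 = 379329.01
Supplier B (FCA):
CIF value = FCA price + origin terminal + freight + insurance = 295790.31 + 107.09 + 7352.59 + 466.69 = 303716.68
Import duty = 303716.68 × 16% = 48594.67
Buyer bears (B): 107.09 + 7352.59 + 466.69 + 293.24 + 273.94 + 1139.44 = 9632.99
Landed cost (B) = invoice 295790.31 + 9632.99 + duty 48594.67 = 354017.97
Difference = |379329.01 − 354017.97| = 25311.04

Supplier B is cheaper by CAD 25311.04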